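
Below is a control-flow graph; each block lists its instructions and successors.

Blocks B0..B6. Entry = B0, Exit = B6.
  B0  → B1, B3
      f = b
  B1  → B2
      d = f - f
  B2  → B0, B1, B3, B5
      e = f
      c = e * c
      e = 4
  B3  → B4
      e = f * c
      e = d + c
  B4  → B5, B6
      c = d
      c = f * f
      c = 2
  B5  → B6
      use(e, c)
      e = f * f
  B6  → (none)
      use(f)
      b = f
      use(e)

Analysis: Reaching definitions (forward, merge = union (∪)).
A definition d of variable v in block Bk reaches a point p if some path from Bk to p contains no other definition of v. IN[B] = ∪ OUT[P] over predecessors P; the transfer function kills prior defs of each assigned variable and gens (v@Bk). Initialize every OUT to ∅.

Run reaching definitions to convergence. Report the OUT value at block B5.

Answer: {c@B2, c@B4, d@B1, e@B5, f@B0}

Working:
Converged values:
  B0:  IN={c@B2, d@B1, e@B2, f@B0}  OUT={c@B2, d@B1, e@B2, f@B0}
  B1:  IN={c@B2, d@B1, e@B2, f@B0}  OUT={c@B2, d@B1, e@B2, f@B0}
  B2:  IN={c@B2, d@B1, e@B2, f@B0}  OUT={c@B2, d@B1, e@B2, f@B0}
  B3:  IN={c@B2, d@B1, e@B2, f@B0}  OUT={c@B2, d@B1, e@B3, f@B0}
  B4:  IN={c@B2, d@B1, e@B3, f@B0}  OUT={c@B4, d@B1, e@B3, f@B0}
  B5:  IN={c@B2, c@B4, d@B1, e@B2, e@B3, f@B0}  OUT={c@B2, c@B4, d@B1, e@B5, f@B0}
  B6:  IN={c@B2, c@B4, d@B1, e@B3, e@B5, f@B0}  OUT={b@B6, c@B2, c@B4, d@B1, e@B3, e@B5, f@B0}

Merge at B5: IN[B5] = OUT[B2] ⊔ OUT[B4] = {c@B2, c@B4, d@B1, e@B2, e@B3, f@B0}
Applying B5's transfer function to that IN value gives OUT[B5] (row B5 above).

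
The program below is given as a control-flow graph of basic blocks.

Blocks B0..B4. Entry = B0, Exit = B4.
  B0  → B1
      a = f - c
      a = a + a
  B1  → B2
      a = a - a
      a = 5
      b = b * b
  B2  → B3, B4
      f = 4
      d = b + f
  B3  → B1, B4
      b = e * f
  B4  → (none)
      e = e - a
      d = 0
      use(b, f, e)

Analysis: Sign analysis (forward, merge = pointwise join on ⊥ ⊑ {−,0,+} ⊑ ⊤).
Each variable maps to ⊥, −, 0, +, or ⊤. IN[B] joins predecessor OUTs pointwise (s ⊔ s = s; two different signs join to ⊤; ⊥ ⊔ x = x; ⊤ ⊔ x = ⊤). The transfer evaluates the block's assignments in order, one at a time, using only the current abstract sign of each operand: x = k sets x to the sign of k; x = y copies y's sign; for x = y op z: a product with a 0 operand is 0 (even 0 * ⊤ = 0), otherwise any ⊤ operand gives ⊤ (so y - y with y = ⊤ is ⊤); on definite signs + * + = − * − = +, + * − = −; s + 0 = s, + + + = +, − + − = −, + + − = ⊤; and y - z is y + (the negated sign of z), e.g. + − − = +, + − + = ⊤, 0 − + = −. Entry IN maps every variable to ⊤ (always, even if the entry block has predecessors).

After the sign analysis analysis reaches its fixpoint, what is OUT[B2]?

Per-block solution:
  B0:   IN=(all ⊤)   OUT=(all ⊤)
  B1:   IN=(all ⊤)   OUT={a:+; rest ⊤}
  B2:   IN={a:+; rest ⊤}   OUT={a:+, f:+; rest ⊤}
  B3:   IN={a:+, f:+; rest ⊤}   OUT={a:+, f:+; rest ⊤}
  B4:   IN={a:+, f:+; rest ⊤}   OUT={a:+, d:0, f:+; rest ⊤}

Merge at B2: IN[B2] = OUT[B1] = {a: +, b: ⊤, c: ⊤, d: ⊤, e: ⊤, f: ⊤}
Applying B2's transfer function to that IN value gives OUT[B2] (row B2 above).

Answer: {a: +, b: ⊤, c: ⊤, d: ⊤, e: ⊤, f: +}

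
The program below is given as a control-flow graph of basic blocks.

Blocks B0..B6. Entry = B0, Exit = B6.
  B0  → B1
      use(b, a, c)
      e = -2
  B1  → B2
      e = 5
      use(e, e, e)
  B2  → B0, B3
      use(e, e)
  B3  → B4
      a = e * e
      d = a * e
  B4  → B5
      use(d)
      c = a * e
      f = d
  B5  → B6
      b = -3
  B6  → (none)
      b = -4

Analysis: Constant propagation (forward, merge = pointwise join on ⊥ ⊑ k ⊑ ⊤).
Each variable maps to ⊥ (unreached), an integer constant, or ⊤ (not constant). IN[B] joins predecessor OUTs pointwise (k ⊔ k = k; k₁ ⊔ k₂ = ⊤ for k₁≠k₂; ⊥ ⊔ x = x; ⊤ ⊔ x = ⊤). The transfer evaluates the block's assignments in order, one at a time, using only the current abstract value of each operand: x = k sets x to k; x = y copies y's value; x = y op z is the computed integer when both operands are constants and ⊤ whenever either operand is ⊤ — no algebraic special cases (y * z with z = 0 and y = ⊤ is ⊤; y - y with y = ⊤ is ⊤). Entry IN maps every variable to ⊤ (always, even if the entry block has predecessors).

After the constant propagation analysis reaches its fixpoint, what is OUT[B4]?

Fixpoint table:
  B0:  IN=(all ⊤)  OUT={e:-2; rest ⊤}
  B1:  IN={e:-2; rest ⊤}  OUT={e:5; rest ⊤}
  B2:  IN={e:5; rest ⊤}  OUT={e:5; rest ⊤}
  B3:  IN={e:5; rest ⊤}  OUT={a:25, d:125, e:5; rest ⊤}
  B4:  IN={a:25, d:125, e:5; rest ⊤}  OUT={a:25, c:125, d:125, e:5, f:125; rest ⊤}
  B5:  IN={a:25, c:125, d:125, e:5, f:125; rest ⊤}  OUT={a:25, b:-3, c:125, d:125, e:5, f:125; rest ⊤}
  B6:  IN={a:25, b:-3, c:125, d:125, e:5, f:125; rest ⊤}  OUT={a:25, b:-4, c:125, d:125, e:5, f:125; rest ⊤}

Merge at B4: IN[B4] = OUT[B3] = {a: 25, b: ⊤, c: ⊤, d: 125, e: 5, f: ⊤}
Applying B4's transfer function to that IN value gives OUT[B4] (row B4 above).

Answer: {a: 25, b: ⊤, c: 125, d: 125, e: 5, f: 125}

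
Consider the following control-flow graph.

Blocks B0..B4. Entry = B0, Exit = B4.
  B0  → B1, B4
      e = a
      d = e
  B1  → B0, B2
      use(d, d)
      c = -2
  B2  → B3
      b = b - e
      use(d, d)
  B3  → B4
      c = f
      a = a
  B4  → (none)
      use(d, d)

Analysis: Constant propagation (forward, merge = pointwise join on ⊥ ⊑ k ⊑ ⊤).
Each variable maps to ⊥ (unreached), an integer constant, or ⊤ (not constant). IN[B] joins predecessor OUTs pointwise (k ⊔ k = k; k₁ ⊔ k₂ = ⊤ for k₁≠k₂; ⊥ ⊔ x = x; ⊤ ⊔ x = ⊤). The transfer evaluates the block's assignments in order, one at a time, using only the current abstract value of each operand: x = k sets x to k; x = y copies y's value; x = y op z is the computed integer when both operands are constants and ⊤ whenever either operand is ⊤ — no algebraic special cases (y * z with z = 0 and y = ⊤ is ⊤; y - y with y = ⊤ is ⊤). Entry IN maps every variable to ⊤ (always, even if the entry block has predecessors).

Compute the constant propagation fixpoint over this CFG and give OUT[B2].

Per-block solution:
  B0:   IN=(all ⊤)   OUT=(all ⊤)
  B1:   IN=(all ⊤)   OUT={c:-2; rest ⊤}
  B2:   IN={c:-2; rest ⊤}   OUT={c:-2; rest ⊤}
  B3:   IN={c:-2; rest ⊤}   OUT=(all ⊤)
  B4:   IN=(all ⊤)   OUT=(all ⊤)

Merge at B2: IN[B2] = OUT[B1] = {a: ⊤, b: ⊤, c: -2, d: ⊤, e: ⊤, f: ⊤}
Applying B2's transfer function to that IN value gives OUT[B2] (row B2 above).

Answer: {a: ⊤, b: ⊤, c: -2, d: ⊤, e: ⊤, f: ⊤}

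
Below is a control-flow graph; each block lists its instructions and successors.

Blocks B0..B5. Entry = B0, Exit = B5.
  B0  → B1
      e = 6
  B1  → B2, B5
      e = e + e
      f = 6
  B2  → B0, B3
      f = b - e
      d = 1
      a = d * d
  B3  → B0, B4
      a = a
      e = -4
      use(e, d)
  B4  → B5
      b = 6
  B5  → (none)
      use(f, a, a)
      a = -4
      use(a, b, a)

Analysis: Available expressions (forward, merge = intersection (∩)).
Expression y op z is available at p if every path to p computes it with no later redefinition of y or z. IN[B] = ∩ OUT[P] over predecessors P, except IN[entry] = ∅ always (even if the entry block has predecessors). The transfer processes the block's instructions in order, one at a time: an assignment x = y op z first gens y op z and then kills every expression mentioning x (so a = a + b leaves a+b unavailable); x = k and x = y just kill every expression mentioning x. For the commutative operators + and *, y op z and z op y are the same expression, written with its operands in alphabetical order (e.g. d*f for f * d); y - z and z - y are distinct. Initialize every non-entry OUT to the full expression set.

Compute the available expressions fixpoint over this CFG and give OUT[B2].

Fixpoint table:
  B0:   IN={}   OUT={}
  B1:   IN={}   OUT={}
  B2:   IN={}   OUT={b-e, d*d}
  B3:   IN={b-e, d*d}   OUT={d*d}
  B4:   IN={d*d}   OUT={d*d}
  B5:   IN={}   OUT={}

Merge at B2: IN[B2] = OUT[B1] = {}
Applying B2's transfer function to that IN value gives OUT[B2] (row B2 above).

Answer: {b-e, d*d}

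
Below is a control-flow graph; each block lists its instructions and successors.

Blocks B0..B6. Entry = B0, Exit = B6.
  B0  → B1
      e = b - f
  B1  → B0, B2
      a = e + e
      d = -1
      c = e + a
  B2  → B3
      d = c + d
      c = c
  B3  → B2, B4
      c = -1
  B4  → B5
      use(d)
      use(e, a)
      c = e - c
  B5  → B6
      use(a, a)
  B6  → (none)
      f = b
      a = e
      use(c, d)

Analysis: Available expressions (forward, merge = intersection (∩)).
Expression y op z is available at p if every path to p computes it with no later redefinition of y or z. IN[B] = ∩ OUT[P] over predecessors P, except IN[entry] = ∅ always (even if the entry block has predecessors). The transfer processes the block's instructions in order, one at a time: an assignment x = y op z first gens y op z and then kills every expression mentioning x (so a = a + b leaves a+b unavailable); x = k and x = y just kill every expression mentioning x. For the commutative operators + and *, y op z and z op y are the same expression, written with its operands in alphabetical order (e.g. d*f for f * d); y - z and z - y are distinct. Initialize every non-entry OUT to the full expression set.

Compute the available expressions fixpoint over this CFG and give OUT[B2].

Per-block solution:
  B0:   IN={}   OUT={b-f}
  B1:   IN={b-f}   OUT={a+e, b-f, e+e}
  B2:   IN={a+e, b-f, e+e}   OUT={a+e, b-f, e+e}
  B3:   IN={a+e, b-f, e+e}   OUT={a+e, b-f, e+e}
  B4:   IN={a+e, b-f, e+e}   OUT={a+e, b-f, e+e}
  B5:   IN={a+e, b-f, e+e}   OUT={a+e, b-f, e+e}
  B6:   IN={a+e, b-f, e+e}   OUT={e+e}

Merge at B2: IN[B2] = OUT[B1] ∩ OUT[B3] = {a+e, b-f, e+e}
Applying B2's transfer function to that IN value gives OUT[B2] (row B2 above).

Answer: {a+e, b-f, e+e}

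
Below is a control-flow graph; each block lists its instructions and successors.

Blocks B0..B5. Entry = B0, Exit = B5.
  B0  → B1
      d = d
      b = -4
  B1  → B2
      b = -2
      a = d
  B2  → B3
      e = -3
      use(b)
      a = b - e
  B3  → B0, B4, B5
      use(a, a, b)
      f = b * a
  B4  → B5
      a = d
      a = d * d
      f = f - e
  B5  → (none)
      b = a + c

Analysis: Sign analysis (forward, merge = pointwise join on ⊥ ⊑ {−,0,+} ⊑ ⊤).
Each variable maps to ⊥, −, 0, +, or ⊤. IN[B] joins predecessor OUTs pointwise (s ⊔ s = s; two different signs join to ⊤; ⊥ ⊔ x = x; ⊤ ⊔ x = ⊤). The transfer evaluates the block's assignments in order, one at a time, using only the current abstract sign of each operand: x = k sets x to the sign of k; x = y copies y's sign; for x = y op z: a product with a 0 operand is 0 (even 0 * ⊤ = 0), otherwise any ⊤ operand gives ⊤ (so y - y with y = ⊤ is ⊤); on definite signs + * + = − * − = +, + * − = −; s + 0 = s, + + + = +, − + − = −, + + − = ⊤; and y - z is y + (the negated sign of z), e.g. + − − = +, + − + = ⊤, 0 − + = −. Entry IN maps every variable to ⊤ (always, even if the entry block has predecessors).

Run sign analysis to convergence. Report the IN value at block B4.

Fixpoint table:
  B0: | IN=(all ⊤) | OUT={b:-; rest ⊤}
  B1: | IN={b:-; rest ⊤} | OUT={b:-; rest ⊤}
  B2: | IN={b:-; rest ⊤} | OUT={b:-, e:-; rest ⊤}
  B3: | IN={b:-, e:-; rest ⊤} | OUT={b:-, e:-; rest ⊤}
  B4: | IN={b:-, e:-; rest ⊤} | OUT={b:-, e:-; rest ⊤}
  B5: | IN={b:-, e:-; rest ⊤} | OUT={e:-; rest ⊤}

Merge at B4: IN[B4] = OUT[B3] = {a: ⊤, b: -, c: ⊤, d: ⊤, e: -, f: ⊤}

Answer: {a: ⊤, b: -, c: ⊤, d: ⊤, e: -, f: ⊤}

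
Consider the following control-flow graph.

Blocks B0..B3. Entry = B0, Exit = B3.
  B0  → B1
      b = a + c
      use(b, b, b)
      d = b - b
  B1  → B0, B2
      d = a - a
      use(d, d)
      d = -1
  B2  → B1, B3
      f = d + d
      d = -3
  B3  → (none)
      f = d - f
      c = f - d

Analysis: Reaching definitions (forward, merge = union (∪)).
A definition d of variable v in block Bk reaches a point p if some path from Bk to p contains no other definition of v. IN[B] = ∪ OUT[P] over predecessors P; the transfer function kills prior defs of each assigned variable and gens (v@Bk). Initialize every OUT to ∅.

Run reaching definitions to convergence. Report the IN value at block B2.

Answer: {b@B0, d@B1, f@B2}

Trace:
Fixpoint table:
  B0:   IN={b@B0, d@B1, f@B2}   OUT={b@B0, d@B0, f@B2}
  B1:   IN={b@B0, d@B0, d@B2, f@B2}   OUT={b@B0, d@B1, f@B2}
  B2:   IN={b@B0, d@B1, f@B2}   OUT={b@B0, d@B2, f@B2}
  B3:   IN={b@B0, d@B2, f@B2}   OUT={b@B0, c@B3, d@B2, f@B3}

Merge at B2: IN[B2] = OUT[B1] = {b@B0, d@B1, f@B2}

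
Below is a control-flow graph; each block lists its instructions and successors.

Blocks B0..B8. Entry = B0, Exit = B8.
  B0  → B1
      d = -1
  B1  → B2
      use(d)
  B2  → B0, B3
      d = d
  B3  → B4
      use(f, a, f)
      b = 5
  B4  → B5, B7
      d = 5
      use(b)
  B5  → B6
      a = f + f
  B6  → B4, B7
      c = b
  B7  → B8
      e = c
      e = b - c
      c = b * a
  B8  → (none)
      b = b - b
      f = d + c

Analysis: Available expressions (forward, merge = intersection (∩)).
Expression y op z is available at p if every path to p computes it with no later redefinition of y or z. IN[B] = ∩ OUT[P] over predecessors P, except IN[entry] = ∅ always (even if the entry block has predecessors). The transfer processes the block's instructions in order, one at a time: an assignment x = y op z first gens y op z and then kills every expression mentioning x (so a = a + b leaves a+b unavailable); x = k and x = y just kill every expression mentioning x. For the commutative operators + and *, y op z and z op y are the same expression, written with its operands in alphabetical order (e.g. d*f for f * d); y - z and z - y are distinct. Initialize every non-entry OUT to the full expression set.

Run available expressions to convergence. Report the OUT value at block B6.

Fixpoint table:
  B0: | IN={} | OUT={}
  B1: | IN={} | OUT={}
  B2: | IN={} | OUT={}
  B3: | IN={} | OUT={}
  B4: | IN={} | OUT={}
  B5: | IN={} | OUT={f+f}
  B6: | IN={f+f} | OUT={f+f}
  B7: | IN={} | OUT={a*b}
  B8: | IN={a*b} | OUT={c+d}

Merge at B6: IN[B6] = OUT[B5] = {f+f}
Applying B6's transfer function to that IN value gives OUT[B6] (row B6 above).

Answer: {f+f}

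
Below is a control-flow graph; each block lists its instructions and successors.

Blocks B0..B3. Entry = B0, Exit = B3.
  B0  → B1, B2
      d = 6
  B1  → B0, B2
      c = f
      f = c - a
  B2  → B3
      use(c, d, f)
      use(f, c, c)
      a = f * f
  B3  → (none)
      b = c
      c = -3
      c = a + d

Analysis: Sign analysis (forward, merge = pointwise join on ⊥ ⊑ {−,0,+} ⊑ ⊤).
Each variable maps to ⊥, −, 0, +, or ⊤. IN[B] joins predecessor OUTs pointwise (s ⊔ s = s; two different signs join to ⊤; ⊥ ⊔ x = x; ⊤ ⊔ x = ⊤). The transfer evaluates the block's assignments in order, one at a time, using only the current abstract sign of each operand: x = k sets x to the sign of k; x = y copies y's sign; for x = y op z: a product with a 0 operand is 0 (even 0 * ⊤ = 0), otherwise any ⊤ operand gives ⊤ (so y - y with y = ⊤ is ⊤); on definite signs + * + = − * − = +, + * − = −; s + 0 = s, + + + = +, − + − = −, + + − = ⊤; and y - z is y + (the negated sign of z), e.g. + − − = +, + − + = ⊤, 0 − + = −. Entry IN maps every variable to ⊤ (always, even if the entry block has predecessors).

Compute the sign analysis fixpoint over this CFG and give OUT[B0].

Answer: {a: ⊤, b: ⊤, c: ⊤, d: +, e: ⊤, f: ⊤}

Working:
Per-block solution:
  B0:  IN=(all ⊤)  OUT={d:+; rest ⊤}
  B1:  IN={d:+; rest ⊤}  OUT={d:+; rest ⊤}
  B2:  IN={d:+; rest ⊤}  OUT={d:+; rest ⊤}
  B3:  IN={d:+; rest ⊤}  OUT={d:+; rest ⊤}

Merge at B0 (entry node, so the boundary value (all ⊤) is joined with the incoming edge(s)): IN[B0] = (all ⊤) ⊔ OUT[B1] = {a: ⊤, b: ⊤, c: ⊤, d: ⊤, e: ⊤, f: ⊤}
Applying B0's transfer function to that IN value gives OUT[B0] (row B0 above).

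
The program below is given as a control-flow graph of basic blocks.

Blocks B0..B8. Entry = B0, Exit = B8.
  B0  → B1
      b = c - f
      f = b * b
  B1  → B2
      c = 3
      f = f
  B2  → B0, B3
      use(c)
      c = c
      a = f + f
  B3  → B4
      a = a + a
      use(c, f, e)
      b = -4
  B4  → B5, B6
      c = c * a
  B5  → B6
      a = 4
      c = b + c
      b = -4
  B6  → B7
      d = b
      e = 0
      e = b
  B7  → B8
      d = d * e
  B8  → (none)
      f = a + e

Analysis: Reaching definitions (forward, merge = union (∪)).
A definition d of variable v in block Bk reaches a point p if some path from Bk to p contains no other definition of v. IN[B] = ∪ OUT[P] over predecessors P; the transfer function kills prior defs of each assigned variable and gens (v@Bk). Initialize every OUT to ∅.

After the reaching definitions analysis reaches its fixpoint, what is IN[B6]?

Fixpoint table:
  B0:  IN={a@B2, b@B0, c@B2, f@B1}  OUT={a@B2, b@B0, c@B2, f@B0}
  B1:  IN={a@B2, b@B0, c@B2, f@B0}  OUT={a@B2, b@B0, c@B1, f@B1}
  B2:  IN={a@B2, b@B0, c@B1, f@B1}  OUT={a@B2, b@B0, c@B2, f@B1}
  B3:  IN={a@B2, b@B0, c@B2, f@B1}  OUT={a@B3, b@B3, c@B2, f@B1}
  B4:  IN={a@B3, b@B3, c@B2, f@B1}  OUT={a@B3, b@B3, c@B4, f@B1}
  B5:  IN={a@B3, b@B3, c@B4, f@B1}  OUT={a@B5, b@B5, c@B5, f@B1}
  B6:  IN={a@B3, a@B5, b@B3, b@B5, c@B4, c@B5, f@B1}  OUT={a@B3, a@B5, b@B3, b@B5, c@B4, c@B5, d@B6, e@B6, f@B1}
  B7:  IN={a@B3, a@B5, b@B3, b@B5, c@B4, c@B5, d@B6, e@B6, f@B1}  OUT={a@B3, a@B5, b@B3, b@B5, c@B4, c@B5, d@B7, e@B6, f@B1}
  B8:  IN={a@B3, a@B5, b@B3, b@B5, c@B4, c@B5, d@B7, e@B6, f@B1}  OUT={a@B3, a@B5, b@B3, b@B5, c@B4, c@B5, d@B7, e@B6, f@B8}

Merge at B6: IN[B6] = OUT[B4] ⊔ OUT[B5] = {a@B3, a@B5, b@B3, b@B5, c@B4, c@B5, f@B1}

Answer: {a@B3, a@B5, b@B3, b@B5, c@B4, c@B5, f@B1}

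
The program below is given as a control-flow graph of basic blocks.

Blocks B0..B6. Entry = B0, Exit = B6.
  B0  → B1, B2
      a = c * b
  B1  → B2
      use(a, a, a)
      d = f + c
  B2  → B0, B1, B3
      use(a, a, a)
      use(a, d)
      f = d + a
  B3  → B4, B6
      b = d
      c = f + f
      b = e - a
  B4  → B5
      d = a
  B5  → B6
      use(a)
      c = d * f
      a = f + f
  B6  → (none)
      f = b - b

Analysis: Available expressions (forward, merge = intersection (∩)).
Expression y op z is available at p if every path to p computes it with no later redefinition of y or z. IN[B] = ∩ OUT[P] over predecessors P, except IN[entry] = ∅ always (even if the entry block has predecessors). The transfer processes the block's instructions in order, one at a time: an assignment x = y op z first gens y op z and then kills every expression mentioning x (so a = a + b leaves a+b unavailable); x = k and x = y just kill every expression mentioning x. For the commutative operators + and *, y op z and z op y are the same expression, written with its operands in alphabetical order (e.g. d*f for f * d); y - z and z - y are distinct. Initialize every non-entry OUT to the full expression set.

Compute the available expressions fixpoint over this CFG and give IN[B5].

Answer: {e-a, f+f}

Working:
Fixpoint table:
  B0:   IN={}   OUT={b*c}
  B1:   IN={b*c}   OUT={b*c, c+f}
  B2:   IN={b*c}   OUT={a+d, b*c}
  B3:   IN={a+d, b*c}   OUT={a+d, e-a, f+f}
  B4:   IN={a+d, e-a, f+f}   OUT={e-a, f+f}
  B5:   IN={e-a, f+f}   OUT={d*f, f+f}
  B6:   IN={f+f}   OUT={b-b}

Merge at B5: IN[B5] = OUT[B4] = {e-a, f+f}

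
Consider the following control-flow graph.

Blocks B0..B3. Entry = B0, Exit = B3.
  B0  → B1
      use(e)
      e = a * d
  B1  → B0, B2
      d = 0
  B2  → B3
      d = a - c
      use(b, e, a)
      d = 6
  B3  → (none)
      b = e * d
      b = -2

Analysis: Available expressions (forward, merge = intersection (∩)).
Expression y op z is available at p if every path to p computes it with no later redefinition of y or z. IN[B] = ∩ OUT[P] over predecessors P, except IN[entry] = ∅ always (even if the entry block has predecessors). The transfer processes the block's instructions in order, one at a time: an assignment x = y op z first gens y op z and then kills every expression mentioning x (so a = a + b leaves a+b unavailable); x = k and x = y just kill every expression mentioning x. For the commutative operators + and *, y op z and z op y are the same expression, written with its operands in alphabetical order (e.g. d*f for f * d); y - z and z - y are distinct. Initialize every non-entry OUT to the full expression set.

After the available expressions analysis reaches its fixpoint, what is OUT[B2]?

Answer: {a-c}

Trace:
Per-block solution:
  B0: | IN={} | OUT={a*d}
  B1: | IN={a*d} | OUT={}
  B2: | IN={} | OUT={a-c}
  B3: | IN={a-c} | OUT={a-c, d*e}

Merge at B2: IN[B2] = OUT[B1] = {}
Applying B2's transfer function to that IN value gives OUT[B2] (row B2 above).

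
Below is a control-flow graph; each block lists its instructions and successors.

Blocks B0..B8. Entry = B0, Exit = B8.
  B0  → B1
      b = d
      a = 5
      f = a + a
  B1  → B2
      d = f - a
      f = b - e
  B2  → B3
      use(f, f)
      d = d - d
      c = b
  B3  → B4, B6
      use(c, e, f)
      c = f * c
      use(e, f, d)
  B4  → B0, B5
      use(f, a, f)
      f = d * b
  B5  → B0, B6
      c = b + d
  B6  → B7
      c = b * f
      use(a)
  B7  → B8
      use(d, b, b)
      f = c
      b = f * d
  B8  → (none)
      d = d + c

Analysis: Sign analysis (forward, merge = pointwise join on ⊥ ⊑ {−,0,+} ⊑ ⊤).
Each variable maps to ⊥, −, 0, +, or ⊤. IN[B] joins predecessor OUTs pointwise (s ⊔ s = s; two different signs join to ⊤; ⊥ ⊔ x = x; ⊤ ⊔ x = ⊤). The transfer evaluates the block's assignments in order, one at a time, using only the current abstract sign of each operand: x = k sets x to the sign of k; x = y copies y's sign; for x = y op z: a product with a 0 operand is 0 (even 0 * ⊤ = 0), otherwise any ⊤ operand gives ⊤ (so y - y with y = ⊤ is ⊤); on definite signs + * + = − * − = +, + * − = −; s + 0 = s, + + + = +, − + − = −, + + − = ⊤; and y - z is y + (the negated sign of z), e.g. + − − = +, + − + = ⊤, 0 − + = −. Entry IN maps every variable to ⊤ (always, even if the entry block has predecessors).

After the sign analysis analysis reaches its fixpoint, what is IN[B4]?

Converged values:
  B0:   IN=(all ⊤)   OUT={a:+, f:+; rest ⊤}
  B1:   IN={a:+, f:+; rest ⊤}   OUT={a:+; rest ⊤}
  B2:   IN={a:+; rest ⊤}   OUT={a:+; rest ⊤}
  B3:   IN={a:+; rest ⊤}   OUT={a:+; rest ⊤}
  B4:   IN={a:+; rest ⊤}   OUT={a:+; rest ⊤}
  B5:   IN={a:+; rest ⊤}   OUT={a:+; rest ⊤}
  B6:   IN={a:+; rest ⊤}   OUT={a:+; rest ⊤}
  B7:   IN={a:+; rest ⊤}   OUT={a:+; rest ⊤}
  B8:   IN={a:+; rest ⊤}   OUT={a:+; rest ⊤}

Merge at B4: IN[B4] = OUT[B3] = {a: +, b: ⊤, c: ⊤, d: ⊤, e: ⊤, f: ⊤}

Answer: {a: +, b: ⊤, c: ⊤, d: ⊤, e: ⊤, f: ⊤}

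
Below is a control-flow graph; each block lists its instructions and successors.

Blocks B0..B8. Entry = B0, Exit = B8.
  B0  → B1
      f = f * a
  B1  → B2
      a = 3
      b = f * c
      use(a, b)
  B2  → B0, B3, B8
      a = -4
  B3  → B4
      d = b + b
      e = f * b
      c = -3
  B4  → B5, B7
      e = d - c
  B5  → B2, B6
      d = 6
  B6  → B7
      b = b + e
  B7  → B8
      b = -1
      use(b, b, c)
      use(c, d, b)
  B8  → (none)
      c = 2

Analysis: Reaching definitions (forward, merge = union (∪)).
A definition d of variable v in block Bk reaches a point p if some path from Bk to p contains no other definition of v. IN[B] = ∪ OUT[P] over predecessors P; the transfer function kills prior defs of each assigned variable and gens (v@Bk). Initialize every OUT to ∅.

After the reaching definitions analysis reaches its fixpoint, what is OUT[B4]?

Converged values:
  B0:  IN={a@B2, b@B1, c@B3, d@B5, e@B4, f@B0}  OUT={a@B2, b@B1, c@B3, d@B5, e@B4, f@B0}
  B1:  IN={a@B2, b@B1, c@B3, d@B5, e@B4, f@B0}  OUT={a@B1, b@B1, c@B3, d@B5, e@B4, f@B0}
  B2:  IN={a@B1, a@B2, b@B1, c@B3, d@B5, e@B4, f@B0}  OUT={a@B2, b@B1, c@B3, d@B5, e@B4, f@B0}
  B3:  IN={a@B2, b@B1, c@B3, d@B5, e@B4, f@B0}  OUT={a@B2, b@B1, c@B3, d@B3, e@B3, f@B0}
  B4:  IN={a@B2, b@B1, c@B3, d@B3, e@B3, f@B0}  OUT={a@B2, b@B1, c@B3, d@B3, e@B4, f@B0}
  B5:  IN={a@B2, b@B1, c@B3, d@B3, e@B4, f@B0}  OUT={a@B2, b@B1, c@B3, d@B5, e@B4, f@B0}
  B6:  IN={a@B2, b@B1, c@B3, d@B5, e@B4, f@B0}  OUT={a@B2, b@B6, c@B3, d@B5, e@B4, f@B0}
  B7:  IN={a@B2, b@B1, b@B6, c@B3, d@B3, d@B5, e@B4, f@B0}  OUT={a@B2, b@B7, c@B3, d@B3, d@B5, e@B4, f@B0}
  B8:  IN={a@B2, b@B1, b@B7, c@B3, d@B3, d@B5, e@B4, f@B0}  OUT={a@B2, b@B1, b@B7, c@B8, d@B3, d@B5, e@B4, f@B0}

Merge at B4: IN[B4] = OUT[B3] = {a@B2, b@B1, c@B3, d@B3, e@B3, f@B0}
Applying B4's transfer function to that IN value gives OUT[B4] (row B4 above).

Answer: {a@B2, b@B1, c@B3, d@B3, e@B4, f@B0}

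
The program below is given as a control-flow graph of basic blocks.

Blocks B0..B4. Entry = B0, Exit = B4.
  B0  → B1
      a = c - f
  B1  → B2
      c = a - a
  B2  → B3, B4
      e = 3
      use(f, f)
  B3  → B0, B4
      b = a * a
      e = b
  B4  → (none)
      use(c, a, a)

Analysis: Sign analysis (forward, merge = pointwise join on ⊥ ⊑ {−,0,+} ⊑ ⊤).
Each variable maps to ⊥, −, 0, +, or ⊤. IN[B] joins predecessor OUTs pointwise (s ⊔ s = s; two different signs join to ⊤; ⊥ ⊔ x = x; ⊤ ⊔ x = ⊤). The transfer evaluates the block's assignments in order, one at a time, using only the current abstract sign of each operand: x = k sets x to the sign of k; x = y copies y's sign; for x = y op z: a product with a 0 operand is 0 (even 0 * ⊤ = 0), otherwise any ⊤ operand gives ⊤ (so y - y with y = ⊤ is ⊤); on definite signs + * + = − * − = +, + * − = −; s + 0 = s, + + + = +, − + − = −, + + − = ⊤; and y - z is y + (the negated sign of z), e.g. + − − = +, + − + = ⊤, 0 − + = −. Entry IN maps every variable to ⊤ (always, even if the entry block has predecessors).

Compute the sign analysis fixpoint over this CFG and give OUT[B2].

Per-block solution:
  B0: | IN=(all ⊤) | OUT=(all ⊤)
  B1: | IN=(all ⊤) | OUT=(all ⊤)
  B2: | IN=(all ⊤) | OUT={e:+; rest ⊤}
  B3: | IN={e:+; rest ⊤} | OUT=(all ⊤)
  B4: | IN=(all ⊤) | OUT=(all ⊤)

Merge at B2: IN[B2] = OUT[B1] = {a: ⊤, b: ⊤, c: ⊤, d: ⊤, e: ⊤, f: ⊤}
Applying B2's transfer function to that IN value gives OUT[B2] (row B2 above).

Answer: {a: ⊤, b: ⊤, c: ⊤, d: ⊤, e: +, f: ⊤}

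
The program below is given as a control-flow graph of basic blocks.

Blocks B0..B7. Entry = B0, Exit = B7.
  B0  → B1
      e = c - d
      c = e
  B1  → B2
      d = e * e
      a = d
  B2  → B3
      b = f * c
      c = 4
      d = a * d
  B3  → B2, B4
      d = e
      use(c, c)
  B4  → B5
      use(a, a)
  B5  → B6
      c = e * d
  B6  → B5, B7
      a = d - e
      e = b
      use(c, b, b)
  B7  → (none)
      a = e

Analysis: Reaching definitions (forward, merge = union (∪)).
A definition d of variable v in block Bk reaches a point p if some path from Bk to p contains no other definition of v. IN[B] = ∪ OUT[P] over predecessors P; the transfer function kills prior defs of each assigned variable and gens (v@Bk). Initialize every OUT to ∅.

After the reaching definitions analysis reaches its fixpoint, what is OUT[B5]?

Per-block solution:
  B0:  IN={}  OUT={c@B0, e@B0}
  B1:  IN={c@B0, e@B0}  OUT={a@B1, c@B0, d@B1, e@B0}
  B2:  IN={a@B1, b@B2, c@B0, c@B2, d@B1, d@B3, e@B0}  OUT={a@B1, b@B2, c@B2, d@B2, e@B0}
  B3:  IN={a@B1, b@B2, c@B2, d@B2, e@B0}  OUT={a@B1, b@B2, c@B2, d@B3, e@B0}
  B4:  IN={a@B1, b@B2, c@B2, d@B3, e@B0}  OUT={a@B1, b@B2, c@B2, d@B3, e@B0}
  B5:  IN={a@B1, a@B6, b@B2, c@B2, c@B5, d@B3, e@B0, e@B6}  OUT={a@B1, a@B6, b@B2, c@B5, d@B3, e@B0, e@B6}
  B6:  IN={a@B1, a@B6, b@B2, c@B5, d@B3, e@B0, e@B6}  OUT={a@B6, b@B2, c@B5, d@B3, e@B6}
  B7:  IN={a@B6, b@B2, c@B5, d@B3, e@B6}  OUT={a@B7, b@B2, c@B5, d@B3, e@B6}

Merge at B5: IN[B5] = OUT[B4] ⊔ OUT[B6] = {a@B1, a@B6, b@B2, c@B2, c@B5, d@B3, e@B0, e@B6}
Applying B5's transfer function to that IN value gives OUT[B5] (row B5 above).

Answer: {a@B1, a@B6, b@B2, c@B5, d@B3, e@B0, e@B6}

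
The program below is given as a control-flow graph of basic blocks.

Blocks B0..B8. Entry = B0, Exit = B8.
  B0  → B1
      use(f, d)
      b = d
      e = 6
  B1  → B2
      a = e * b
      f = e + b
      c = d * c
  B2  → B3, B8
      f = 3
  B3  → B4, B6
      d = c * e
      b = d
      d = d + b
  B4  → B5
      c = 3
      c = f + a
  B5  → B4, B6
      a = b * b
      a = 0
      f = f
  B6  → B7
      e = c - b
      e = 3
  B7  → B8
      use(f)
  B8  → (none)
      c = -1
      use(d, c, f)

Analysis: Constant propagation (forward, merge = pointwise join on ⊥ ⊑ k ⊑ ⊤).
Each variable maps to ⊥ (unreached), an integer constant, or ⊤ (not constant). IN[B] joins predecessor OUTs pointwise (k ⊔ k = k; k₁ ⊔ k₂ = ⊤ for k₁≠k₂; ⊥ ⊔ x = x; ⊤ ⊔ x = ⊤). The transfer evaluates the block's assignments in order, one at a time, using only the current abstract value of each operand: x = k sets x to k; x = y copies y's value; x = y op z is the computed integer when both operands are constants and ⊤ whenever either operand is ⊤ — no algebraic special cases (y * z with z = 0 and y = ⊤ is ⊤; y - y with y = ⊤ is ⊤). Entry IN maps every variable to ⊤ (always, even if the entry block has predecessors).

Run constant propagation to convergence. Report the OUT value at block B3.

Per-block solution:
  B0:  IN=(all ⊤)  OUT={e:6; rest ⊤}
  B1:  IN={e:6; rest ⊤}  OUT={e:6; rest ⊤}
  B2:  IN={e:6; rest ⊤}  OUT={e:6, f:3; rest ⊤}
  B3:  IN={e:6, f:3; rest ⊤}  OUT={e:6, f:3; rest ⊤}
  B4:  IN={e:6, f:3; rest ⊤}  OUT={e:6, f:3; rest ⊤}
  B5:  IN={e:6, f:3; rest ⊤}  OUT={a:0, e:6, f:3; rest ⊤}
  B6:  IN={e:6, f:3; rest ⊤}  OUT={e:3, f:3; rest ⊤}
  B7:  IN={e:3, f:3; rest ⊤}  OUT={e:3, f:3; rest ⊤}
  B8:  IN={f:3; rest ⊤}  OUT={c:-1, f:3; rest ⊤}

Merge at B3: IN[B3] = OUT[B2] = {a: ⊤, b: ⊤, c: ⊤, d: ⊤, e: 6, f: 3}
Applying B3's transfer function to that IN value gives OUT[B3] (row B3 above).

Answer: {a: ⊤, b: ⊤, c: ⊤, d: ⊤, e: 6, f: 3}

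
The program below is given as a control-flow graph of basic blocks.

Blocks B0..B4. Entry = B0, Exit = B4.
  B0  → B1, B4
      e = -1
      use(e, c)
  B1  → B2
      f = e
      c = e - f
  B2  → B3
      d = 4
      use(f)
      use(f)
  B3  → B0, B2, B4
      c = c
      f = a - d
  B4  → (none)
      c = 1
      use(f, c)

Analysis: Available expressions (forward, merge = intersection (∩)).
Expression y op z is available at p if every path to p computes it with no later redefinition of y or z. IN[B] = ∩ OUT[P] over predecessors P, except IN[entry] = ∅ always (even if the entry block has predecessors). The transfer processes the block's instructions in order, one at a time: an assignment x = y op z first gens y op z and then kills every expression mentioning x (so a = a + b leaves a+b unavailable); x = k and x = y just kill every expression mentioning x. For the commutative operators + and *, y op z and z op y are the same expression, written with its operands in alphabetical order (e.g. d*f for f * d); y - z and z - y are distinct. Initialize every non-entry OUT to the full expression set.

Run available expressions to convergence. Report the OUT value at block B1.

Per-block solution:
  B0:   IN={}   OUT={}
  B1:   IN={}   OUT={e-f}
  B2:   IN={}   OUT={}
  B3:   IN={}   OUT={a-d}
  B4:   IN={}   OUT={}

Merge at B1: IN[B1] = OUT[B0] = {}
Applying B1's transfer function to that IN value gives OUT[B1] (row B1 above).

Answer: {e-f}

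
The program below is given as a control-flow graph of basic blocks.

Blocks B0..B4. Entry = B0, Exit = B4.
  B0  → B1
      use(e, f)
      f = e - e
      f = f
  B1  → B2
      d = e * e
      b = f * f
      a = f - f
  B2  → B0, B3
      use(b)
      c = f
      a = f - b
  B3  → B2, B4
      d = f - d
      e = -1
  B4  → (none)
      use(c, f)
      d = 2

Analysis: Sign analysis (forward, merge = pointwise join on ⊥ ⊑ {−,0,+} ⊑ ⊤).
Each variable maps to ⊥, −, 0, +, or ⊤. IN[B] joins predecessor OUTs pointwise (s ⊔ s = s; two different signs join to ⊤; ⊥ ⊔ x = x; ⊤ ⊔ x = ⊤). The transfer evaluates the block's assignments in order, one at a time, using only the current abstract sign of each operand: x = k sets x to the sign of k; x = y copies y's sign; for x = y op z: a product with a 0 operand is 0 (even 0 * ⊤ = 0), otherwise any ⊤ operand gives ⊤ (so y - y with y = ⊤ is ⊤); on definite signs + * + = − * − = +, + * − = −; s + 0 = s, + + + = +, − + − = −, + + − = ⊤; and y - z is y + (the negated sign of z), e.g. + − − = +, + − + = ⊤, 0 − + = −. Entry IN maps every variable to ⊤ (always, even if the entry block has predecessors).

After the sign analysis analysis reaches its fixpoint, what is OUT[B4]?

Answer: {a: ⊤, b: ⊤, c: ⊤, d: +, e: -, f: ⊤}

Trace:
Converged values:
  B0:  IN=(all ⊤)  OUT=(all ⊤)
  B1:  IN=(all ⊤)  OUT=(all ⊤)
  B2:  IN=(all ⊤)  OUT=(all ⊤)
  B3:  IN=(all ⊤)  OUT={e:-; rest ⊤}
  B4:  IN={e:-; rest ⊤}  OUT={d:+, e:-; rest ⊤}

Merge at B4: IN[B4] = OUT[B3] = {a: ⊤, b: ⊤, c: ⊤, d: ⊤, e: -, f: ⊤}
Applying B4's transfer function to that IN value gives OUT[B4] (row B4 above).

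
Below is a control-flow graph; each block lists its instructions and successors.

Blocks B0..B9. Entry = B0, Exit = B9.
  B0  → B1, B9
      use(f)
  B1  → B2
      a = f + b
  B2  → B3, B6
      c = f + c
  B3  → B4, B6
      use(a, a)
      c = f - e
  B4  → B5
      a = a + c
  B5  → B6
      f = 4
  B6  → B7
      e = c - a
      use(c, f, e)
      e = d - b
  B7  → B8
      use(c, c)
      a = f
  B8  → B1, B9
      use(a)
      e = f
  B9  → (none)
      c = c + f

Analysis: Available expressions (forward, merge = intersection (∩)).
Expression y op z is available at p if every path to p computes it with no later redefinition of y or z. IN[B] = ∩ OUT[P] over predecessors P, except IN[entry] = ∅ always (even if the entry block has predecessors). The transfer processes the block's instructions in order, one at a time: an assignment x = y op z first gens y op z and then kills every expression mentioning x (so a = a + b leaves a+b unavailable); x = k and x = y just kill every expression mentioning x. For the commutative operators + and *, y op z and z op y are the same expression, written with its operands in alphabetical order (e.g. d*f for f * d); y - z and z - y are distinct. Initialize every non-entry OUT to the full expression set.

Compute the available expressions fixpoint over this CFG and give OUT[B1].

Fixpoint table:
  B0:  IN={}  OUT={}
  B1:  IN={}  OUT={b+f}
  B2:  IN={b+f}  OUT={b+f}
  B3:  IN={b+f}  OUT={b+f, f-e}
  B4:  IN={b+f, f-e}  OUT={b+f, f-e}
  B5:  IN={b+f, f-e}  OUT={}
  B6:  IN={}  OUT={c-a, d-b}
  B7:  IN={c-a, d-b}  OUT={d-b}
  B8:  IN={d-b}  OUT={d-b}
  B9:  IN={}  OUT={}

Merge at B1: IN[B1] = OUT[B0] ∩ OUT[B8] = {}
Applying B1's transfer function to that IN value gives OUT[B1] (row B1 above).

Answer: {b+f}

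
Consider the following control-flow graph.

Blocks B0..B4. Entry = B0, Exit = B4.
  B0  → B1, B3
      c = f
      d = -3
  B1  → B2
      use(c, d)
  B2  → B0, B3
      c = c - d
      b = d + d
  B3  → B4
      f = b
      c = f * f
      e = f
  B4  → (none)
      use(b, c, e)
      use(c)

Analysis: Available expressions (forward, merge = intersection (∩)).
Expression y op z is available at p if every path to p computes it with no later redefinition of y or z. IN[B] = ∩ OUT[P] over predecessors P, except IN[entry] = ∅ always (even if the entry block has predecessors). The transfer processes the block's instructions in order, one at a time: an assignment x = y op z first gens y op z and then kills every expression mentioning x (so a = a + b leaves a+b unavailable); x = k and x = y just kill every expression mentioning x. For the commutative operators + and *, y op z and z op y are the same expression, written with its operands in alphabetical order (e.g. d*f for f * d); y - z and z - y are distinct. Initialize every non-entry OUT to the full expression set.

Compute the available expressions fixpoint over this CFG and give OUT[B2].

Per-block solution:
  B0: | IN={} | OUT={}
  B1: | IN={} | OUT={}
  B2: | IN={} | OUT={d+d}
  B3: | IN={} | OUT={f*f}
  B4: | IN={f*f} | OUT={f*f}

Merge at B2: IN[B2] = OUT[B1] = {}
Applying B2's transfer function to that IN value gives OUT[B2] (row B2 above).

Answer: {d+d}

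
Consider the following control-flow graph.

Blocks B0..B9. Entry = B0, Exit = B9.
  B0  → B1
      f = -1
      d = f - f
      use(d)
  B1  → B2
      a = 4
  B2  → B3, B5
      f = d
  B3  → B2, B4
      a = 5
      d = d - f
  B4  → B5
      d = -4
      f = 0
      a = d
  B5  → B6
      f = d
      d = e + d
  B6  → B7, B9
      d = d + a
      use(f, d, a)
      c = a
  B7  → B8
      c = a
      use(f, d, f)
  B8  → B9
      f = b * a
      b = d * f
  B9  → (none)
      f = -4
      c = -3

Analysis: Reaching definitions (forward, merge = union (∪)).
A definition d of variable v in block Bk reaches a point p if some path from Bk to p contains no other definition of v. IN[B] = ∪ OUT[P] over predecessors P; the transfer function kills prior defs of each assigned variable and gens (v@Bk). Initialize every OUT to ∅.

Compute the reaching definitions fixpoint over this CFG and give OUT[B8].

Per-block solution:
  B0: | IN={} | OUT={d@B0, f@B0}
  B1: | IN={d@B0, f@B0} | OUT={a@B1, d@B0, f@B0}
  B2: | IN={a@B1, a@B3, d@B0, d@B3, f@B0, f@B2} | OUT={a@B1, a@B3, d@B0, d@B3, f@B2}
  B3: | IN={a@B1, a@B3, d@B0, d@B3, f@B2} | OUT={a@B3, d@B3, f@B2}
  B4: | IN={a@B3, d@B3, f@B2} | OUT={a@B4, d@B4, f@B4}
  B5: | IN={a@B1, a@B3, a@B4, d@B0, d@B3, d@B4, f@B2, f@B4} | OUT={a@B1, a@B3, a@B4, d@B5, f@B5}
  B6: | IN={a@B1, a@B3, a@B4, d@B5, f@B5} | OUT={a@B1, a@B3, a@B4, c@B6, d@B6, f@B5}
  B7: | IN={a@B1, a@B3, a@B4, c@B6, d@B6, f@B5} | OUT={a@B1, a@B3, a@B4, c@B7, d@B6, f@B5}
  B8: | IN={a@B1, a@B3, a@B4, c@B7, d@B6, f@B5} | OUT={a@B1, a@B3, a@B4, b@B8, c@B7, d@B6, f@B8}
  B9: | IN={a@B1, a@B3, a@B4, b@B8, c@B6, c@B7, d@B6, f@B5, f@B8} | OUT={a@B1, a@B3, a@B4, b@B8, c@B9, d@B6, f@B9}

Merge at B8: IN[B8] = OUT[B7] = {a@B1, a@B3, a@B4, c@B7, d@B6, f@B5}
Applying B8's transfer function to that IN value gives OUT[B8] (row B8 above).

Answer: {a@B1, a@B3, a@B4, b@B8, c@B7, d@B6, f@B8}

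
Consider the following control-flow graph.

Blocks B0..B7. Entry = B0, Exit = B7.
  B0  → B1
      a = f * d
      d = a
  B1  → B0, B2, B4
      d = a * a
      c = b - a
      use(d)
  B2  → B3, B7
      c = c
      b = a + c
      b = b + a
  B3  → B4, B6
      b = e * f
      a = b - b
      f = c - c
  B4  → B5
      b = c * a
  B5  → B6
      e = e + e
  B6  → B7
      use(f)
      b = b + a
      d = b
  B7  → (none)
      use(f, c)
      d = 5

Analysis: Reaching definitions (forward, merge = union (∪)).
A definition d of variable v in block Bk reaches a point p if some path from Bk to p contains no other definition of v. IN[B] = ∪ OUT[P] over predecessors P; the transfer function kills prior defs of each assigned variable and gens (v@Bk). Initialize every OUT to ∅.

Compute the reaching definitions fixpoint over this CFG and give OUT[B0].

Per-block solution:
  B0: | IN={a@B0, c@B1, d@B1} | OUT={a@B0, c@B1, d@B0}
  B1: | IN={a@B0, c@B1, d@B0} | OUT={a@B0, c@B1, d@B1}
  B2: | IN={a@B0, c@B1, d@B1} | OUT={a@B0, b@B2, c@B2, d@B1}
  B3: | IN={a@B0, b@B2, c@B2, d@B1} | OUT={a@B3, b@B3, c@B2, d@B1, f@B3}
  B4: | IN={a@B0, a@B3, b@B3, c@B1, c@B2, d@B1, f@B3} | OUT={a@B0, a@B3, b@B4, c@B1, c@B2, d@B1, f@B3}
  B5: | IN={a@B0, a@B3, b@B4, c@B1, c@B2, d@B1, f@B3} | OUT={a@B0, a@B3, b@B4, c@B1, c@B2, d@B1, e@B5, f@B3}
  B6: | IN={a@B0, a@B3, b@B3, b@B4, c@B1, c@B2, d@B1, e@B5, f@B3} | OUT={a@B0, a@B3, b@B6, c@B1, c@B2, d@B6, e@B5, f@B3}
  B7: | IN={a@B0, a@B3, b@B2, b@B6, c@B1, c@B2, d@B1, d@B6, e@B5, f@B3} | OUT={a@B0, a@B3, b@B2, b@B6, c@B1, c@B2, d@B7, e@B5, f@B3}

Merge at B0 (entry node, so the boundary value {} is joined with the incoming edge(s)): IN[B0] = {} ⊔ OUT[B1] = {a@B0, c@B1, d@B1}
Applying B0's transfer function to that IN value gives OUT[B0] (row B0 above).

Answer: {a@B0, c@B1, d@B0}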